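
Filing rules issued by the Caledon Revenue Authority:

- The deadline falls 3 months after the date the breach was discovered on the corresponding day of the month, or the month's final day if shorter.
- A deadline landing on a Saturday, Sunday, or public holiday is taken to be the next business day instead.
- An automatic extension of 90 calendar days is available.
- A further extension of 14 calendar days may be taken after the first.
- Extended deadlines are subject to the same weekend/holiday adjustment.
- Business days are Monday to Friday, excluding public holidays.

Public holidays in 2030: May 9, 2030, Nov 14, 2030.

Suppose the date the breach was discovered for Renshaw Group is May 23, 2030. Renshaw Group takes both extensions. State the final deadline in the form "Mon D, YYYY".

Dec 5, 2030

3 months from May 23, 2030 is Aug 23, 2030.
Aug 23, 2030 falls on a Friday, which is a business day, so no adjustment is needed.
Add the 90 calendar-day extension to Aug 23, 2030: Nov 21, 2030.
Nov 21, 2030 is a Thursday and not a listed holiday, so it stands.
Applying the 14-calendar-day extension: Nov 21, 2030 + 14 days = Dec 5, 2030.
Since Dec 5, 2030 is a Thursday and not a holiday, the date is unchanged.
So the filing is due Dec 5, 2030.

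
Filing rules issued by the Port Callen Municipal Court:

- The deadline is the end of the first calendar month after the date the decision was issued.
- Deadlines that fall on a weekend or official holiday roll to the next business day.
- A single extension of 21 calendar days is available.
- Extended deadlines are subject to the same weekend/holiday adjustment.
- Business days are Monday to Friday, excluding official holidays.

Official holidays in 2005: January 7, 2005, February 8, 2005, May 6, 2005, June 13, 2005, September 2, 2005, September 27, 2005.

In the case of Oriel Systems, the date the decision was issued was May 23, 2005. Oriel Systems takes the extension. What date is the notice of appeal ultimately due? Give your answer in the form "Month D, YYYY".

The first month after May 23, 2005 is June 2005, whose last day is June 30, 2005.
June 30, 2005 falls on a Thursday, which is a business day, so no adjustment is needed.
Add the 21 calendar-day extension to June 30, 2005: July 21, 2005.
Since July 21, 2005 is a Thursday and not a holiday, the date is unchanged.
So the filing is due July 21, 2005.

July 21, 2005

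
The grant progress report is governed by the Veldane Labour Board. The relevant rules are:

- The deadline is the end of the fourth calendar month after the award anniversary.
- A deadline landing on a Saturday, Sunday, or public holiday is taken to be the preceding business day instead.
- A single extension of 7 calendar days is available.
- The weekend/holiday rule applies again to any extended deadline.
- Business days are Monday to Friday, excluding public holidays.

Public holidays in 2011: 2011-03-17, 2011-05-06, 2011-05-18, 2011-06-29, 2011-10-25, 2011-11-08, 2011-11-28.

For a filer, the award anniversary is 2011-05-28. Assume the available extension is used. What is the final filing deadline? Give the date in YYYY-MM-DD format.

2011-10-07

4 months after 2011-05-28 is September 2011; that month ends on 2011-09-30.
2011-09-30 (Friday) is already a business day.
With the 7-day extension, 2011-09-30 becomes 2011-10-07.
2011-10-07 (Friday) is already a business day.
Deadline: 2011-10-07.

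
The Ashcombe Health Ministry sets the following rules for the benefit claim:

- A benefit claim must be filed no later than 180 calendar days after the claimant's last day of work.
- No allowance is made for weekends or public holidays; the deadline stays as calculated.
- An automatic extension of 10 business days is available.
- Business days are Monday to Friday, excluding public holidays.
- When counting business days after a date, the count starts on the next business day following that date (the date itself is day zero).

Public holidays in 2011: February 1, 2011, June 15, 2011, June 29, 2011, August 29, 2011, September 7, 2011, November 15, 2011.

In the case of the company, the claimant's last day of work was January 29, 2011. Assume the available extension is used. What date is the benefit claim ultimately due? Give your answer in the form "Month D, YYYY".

Trigger date January 29, 2011 + 180 calendar days = July 28, 2011.
No adjustment is made for weekends or holidays, so July 28, 2011 stands.
Applying the 10-business-day extension: 10 business days after July 28, 2011 is August 11, 2011.
No adjustment is made for weekends or holidays, so August 11, 2011 stands.
Final deadline: August 11, 2011.

August 11, 2011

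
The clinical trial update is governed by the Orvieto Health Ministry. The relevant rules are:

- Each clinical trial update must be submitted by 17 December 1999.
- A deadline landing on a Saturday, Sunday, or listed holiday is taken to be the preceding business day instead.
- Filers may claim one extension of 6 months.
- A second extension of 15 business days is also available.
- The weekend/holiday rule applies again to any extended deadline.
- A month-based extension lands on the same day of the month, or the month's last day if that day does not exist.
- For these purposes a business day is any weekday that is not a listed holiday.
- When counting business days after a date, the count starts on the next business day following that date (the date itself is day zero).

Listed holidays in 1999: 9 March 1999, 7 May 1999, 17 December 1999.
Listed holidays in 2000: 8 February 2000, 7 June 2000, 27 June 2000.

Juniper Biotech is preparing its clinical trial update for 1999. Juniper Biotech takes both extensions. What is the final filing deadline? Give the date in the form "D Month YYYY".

10 July 2000

Start from the fixed due date, 17 December 1999.
Because 17 December 1999 is a listed holiday, the deadline becomes 16 December 1999 (Thursday).
Add 6 months to 16 December 1999: 16 June 2000.
16 June 2000 falls on a Friday, which is a business day, so no adjustment is needed.
The 15-business-day extension runs from 16 June 2000 to 10 July 2000.
10 July 2000 (Monday) is already a business day.
Deadline: 10 July 2000.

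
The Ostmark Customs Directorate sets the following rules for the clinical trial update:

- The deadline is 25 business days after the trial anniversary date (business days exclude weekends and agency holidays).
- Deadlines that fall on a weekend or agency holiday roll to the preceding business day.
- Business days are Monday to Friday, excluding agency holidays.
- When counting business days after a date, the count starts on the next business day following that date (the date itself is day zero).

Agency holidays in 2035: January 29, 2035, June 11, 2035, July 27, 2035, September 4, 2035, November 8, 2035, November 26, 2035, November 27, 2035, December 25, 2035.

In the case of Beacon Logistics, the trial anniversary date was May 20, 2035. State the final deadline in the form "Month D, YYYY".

June 25, 2035

Starting the day after May 20, 2035 and counting 25 business days lands on June 25, 2035.
Since June 25, 2035 is a Monday and not a holiday, the date is unchanged.
So the filing is due June 25, 2035.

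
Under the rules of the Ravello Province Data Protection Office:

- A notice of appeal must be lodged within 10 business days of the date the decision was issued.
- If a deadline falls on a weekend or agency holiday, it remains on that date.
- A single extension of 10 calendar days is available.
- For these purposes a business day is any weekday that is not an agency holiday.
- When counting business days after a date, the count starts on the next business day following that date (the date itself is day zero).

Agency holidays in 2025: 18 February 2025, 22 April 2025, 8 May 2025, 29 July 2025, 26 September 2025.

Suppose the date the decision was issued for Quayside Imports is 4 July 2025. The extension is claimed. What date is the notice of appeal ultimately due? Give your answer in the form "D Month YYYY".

Counting 10 business days after 4 July 2025 (skipping weekends and listed holidays) reaches 18 July 2025.
18 July 2025 falls on a Friday. The rules make no weekend/holiday allowance, so it remains 18 July 2025.
With the 10-day extension, 18 July 2025 becomes 28 July 2025.
28 July 2025 is a Monday; no weekend or holiday adjustment applies.
Deadline: 28 July 2025.

28 July 2025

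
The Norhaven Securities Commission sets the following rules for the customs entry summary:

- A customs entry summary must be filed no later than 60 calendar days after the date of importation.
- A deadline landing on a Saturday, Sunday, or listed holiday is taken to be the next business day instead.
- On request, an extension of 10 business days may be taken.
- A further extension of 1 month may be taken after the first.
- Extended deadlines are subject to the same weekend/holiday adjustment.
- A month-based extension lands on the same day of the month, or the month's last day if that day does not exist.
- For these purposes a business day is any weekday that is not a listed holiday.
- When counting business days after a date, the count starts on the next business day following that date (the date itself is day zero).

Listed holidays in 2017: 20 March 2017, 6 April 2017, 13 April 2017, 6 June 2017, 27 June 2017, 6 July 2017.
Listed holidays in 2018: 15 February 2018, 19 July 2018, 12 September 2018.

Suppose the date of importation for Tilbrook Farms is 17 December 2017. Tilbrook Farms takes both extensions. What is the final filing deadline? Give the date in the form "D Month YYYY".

60 calendar days after 17 December 2017 is 15 February 2018.
15 February 2018 is a listed holiday; the next business day is 16 February 2018 (Friday).
Applying the 10-business-day extension: 10 business days after 16 February 2018 is 2 March 2018.
2 March 2018 (Friday) is already a business day.
Add 1 month to 2 March 2018: 2 April 2018.
Since 2 April 2018 is a Monday and not a holiday, the date is unchanged.
Final deadline: 2 April 2018.

2 April 2018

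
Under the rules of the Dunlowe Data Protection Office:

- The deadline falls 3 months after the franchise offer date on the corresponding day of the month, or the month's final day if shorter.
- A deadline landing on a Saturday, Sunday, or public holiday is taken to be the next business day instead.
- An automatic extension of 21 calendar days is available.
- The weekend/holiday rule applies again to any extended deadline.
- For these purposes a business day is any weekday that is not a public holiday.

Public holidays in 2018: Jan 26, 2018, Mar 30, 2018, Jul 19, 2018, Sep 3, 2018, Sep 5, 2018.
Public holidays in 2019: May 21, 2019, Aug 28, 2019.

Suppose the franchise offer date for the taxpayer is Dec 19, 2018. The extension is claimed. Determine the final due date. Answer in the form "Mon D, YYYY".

3 months from Dec 19, 2018 is Mar 19, 2019.
Mar 19, 2019 falls on a Tuesday, which is a business day, so no adjustment is needed.
Add the 21 calendar-day extension to Mar 19, 2019: Apr 9, 2019.
Since Apr 9, 2019 is a Tuesday and not a holiday, the date is unchanged.
Deadline: Apr 9, 2019.

Apr 9, 2019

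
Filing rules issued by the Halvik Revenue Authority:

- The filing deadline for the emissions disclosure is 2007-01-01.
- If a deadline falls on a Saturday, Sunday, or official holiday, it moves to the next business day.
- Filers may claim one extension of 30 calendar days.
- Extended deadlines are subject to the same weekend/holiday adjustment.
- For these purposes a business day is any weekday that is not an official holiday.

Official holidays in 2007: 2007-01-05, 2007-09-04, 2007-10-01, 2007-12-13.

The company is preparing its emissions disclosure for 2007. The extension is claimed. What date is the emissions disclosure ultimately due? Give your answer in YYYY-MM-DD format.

The stated deadline is 2007-01-01.
2007-01-01 is a Monday and not a listed holiday, so it stands.
Applying the 30-calendar-day extension: 2007-01-01 + 30 days = 2007-01-31.
2007-01-31 falls on a Wednesday, which is a business day, so no adjustment is needed.
Deadline: 2007-01-31.

2007-01-31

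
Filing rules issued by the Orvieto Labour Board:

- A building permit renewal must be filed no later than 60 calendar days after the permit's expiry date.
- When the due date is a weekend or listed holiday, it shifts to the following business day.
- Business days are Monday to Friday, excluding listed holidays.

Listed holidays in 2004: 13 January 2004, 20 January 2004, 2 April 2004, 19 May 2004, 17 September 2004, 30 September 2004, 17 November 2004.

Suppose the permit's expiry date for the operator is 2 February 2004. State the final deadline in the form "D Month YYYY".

Trigger date 2 February 2004 + 60 calendar days = 2 April 2004.
Because 2 April 2004 is a listed holiday, the deadline becomes 5 April 2004 (Monday).
Deadline: 5 April 2004.

5 April 2004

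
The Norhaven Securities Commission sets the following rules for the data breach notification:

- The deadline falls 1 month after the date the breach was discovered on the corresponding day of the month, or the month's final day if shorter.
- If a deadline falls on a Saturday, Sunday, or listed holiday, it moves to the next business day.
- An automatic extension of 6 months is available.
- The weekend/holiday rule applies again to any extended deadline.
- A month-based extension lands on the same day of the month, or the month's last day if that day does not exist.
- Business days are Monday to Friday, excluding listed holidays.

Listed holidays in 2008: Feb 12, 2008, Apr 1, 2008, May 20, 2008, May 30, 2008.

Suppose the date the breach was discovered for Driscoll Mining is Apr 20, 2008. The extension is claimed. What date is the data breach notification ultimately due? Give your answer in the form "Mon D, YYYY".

Nov 21, 2008

1 month from Apr 20, 2008 is May 20, 2008.
Because May 20, 2008 is a listed holiday, the deadline becomes May 21, 2008 (Wednesday).
Applying the 6 months extension: 6 months after May 21, 2008 is Nov 21, 2008.
Nov 21, 2008 (Friday) is already a business day.
The final due date is Nov 21, 2008.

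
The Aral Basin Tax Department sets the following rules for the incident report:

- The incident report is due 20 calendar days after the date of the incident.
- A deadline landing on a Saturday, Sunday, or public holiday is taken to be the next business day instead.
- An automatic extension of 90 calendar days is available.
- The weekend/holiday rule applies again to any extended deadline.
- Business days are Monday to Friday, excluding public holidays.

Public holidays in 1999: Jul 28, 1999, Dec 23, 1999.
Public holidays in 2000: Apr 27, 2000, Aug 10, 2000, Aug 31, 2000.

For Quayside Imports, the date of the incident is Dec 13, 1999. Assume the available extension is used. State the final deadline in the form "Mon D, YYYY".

20 calendar days after Dec 13, 1999 is Jan 2, 2000.
Jan 2, 2000 falls on a Sunday. Rolling to the next business day gives Jan 3, 2000, a Monday.
Add the 90 calendar-day extension to Jan 3, 2000: Apr 2, 2000.
Apr 2, 2000 falls on a Sunday. Rolling to the next business day gives Apr 3, 2000, a Monday.
Final deadline: Apr 3, 2000.

Apr 3, 2000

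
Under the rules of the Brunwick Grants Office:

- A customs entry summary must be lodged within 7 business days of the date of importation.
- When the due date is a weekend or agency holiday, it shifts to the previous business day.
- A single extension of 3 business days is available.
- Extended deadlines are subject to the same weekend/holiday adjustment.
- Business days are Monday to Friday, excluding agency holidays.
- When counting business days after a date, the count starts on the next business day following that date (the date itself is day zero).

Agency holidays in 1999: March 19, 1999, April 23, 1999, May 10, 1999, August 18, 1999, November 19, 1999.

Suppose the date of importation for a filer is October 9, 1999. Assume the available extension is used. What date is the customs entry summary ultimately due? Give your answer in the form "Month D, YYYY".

October 22, 1999

Counting 7 business days after October 9, 1999 (skipping weekends and listed holidays) reaches October 19, 1999.
Since October 19, 1999 is a Tuesday and not a holiday, the date is unchanged.
The 3-business-day extension runs from October 19, 1999 to October 22, 1999.
October 22, 1999 falls on a Friday, which is a business day, so no adjustment is needed.
Deadline: October 22, 1999.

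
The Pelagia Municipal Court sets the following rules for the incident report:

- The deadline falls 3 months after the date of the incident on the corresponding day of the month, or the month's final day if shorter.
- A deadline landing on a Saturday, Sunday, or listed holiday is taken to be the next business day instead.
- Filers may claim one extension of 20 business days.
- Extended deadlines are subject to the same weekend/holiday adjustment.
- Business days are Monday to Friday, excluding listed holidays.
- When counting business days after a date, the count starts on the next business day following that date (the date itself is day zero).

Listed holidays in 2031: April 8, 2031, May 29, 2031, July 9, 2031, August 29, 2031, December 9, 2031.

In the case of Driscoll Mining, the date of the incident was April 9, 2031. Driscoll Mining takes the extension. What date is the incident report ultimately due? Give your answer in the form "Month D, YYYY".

Moving 3 months forward from April 9, 2031 on the corresponding day gives July 9, 2031.
July 9, 2031 is a listed holiday; the next business day is July 10, 2031 (Thursday).
Counting 20 further business days from July 10, 2031 reaches August 7, 2031.
Since August 7, 2031 is a Thursday and not a holiday, the date is unchanged.
So the filing is due August 7, 2031.

August 7, 2031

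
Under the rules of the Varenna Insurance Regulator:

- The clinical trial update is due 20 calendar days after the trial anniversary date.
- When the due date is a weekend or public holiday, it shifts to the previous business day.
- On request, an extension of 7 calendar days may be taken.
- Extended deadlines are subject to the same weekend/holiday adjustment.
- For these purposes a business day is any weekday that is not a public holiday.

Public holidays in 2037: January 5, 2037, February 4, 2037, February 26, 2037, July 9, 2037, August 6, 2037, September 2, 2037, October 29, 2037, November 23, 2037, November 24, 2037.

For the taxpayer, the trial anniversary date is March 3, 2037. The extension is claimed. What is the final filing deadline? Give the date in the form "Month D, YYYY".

From March 3, 2037, 20 calendar days later is March 23, 2037.
March 23, 2037 is a Monday and not a listed holiday, so it stands.
With the 7-day extension, March 23, 2037 becomes March 30, 2037.
Since March 30, 2037 is a Monday and not a holiday, the date is unchanged.
The final due date is March 30, 2037.

March 30, 2037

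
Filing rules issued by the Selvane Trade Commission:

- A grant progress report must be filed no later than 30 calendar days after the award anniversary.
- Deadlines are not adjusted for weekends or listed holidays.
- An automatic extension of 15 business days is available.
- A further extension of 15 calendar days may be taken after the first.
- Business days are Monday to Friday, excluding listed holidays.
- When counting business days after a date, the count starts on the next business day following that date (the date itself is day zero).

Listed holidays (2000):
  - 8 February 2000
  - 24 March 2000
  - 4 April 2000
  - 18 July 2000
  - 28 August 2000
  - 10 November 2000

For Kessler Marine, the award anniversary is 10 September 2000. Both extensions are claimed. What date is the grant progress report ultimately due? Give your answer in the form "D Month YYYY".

15 November 2000

Adding 30 calendar days to 10 September 2000 gives 10 October 2000.
10 October 2000 is a Tuesday; no weekend or holiday adjustment applies.
The 15-business-day extension runs from 10 October 2000 to 31 October 2000.
31 October 2000 is a Tuesday; no weekend or holiday adjustment applies.
Applying the 15-calendar-day extension: 31 October 2000 + 15 days = 15 November 2000.
15 November 2000 is a Wednesday; no weekend or holiday adjustment applies.
So the filing is due 15 November 2000.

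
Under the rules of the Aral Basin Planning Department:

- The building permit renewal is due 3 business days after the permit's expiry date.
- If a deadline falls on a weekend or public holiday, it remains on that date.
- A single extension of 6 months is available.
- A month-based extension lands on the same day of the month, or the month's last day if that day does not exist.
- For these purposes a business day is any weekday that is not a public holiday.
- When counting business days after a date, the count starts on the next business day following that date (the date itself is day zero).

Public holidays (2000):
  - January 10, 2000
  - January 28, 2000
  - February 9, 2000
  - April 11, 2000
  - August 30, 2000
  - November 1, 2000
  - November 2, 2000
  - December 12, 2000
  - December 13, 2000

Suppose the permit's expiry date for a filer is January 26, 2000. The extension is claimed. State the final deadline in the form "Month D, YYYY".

August 1, 2000

3 business days after January 26, 2000, excluding weekends and holidays, is February 1, 2000.
February 1, 2000 falls on a Tuesday. The rules make no weekend/holiday allowance, so it remains February 1, 2000.
Add 6 months to February 1, 2000: August 1, 2000.
August 1, 2000 falls on a Tuesday. The rules make no weekend/holiday allowance, so it remains August 1, 2000.
Deadline: August 1, 2000.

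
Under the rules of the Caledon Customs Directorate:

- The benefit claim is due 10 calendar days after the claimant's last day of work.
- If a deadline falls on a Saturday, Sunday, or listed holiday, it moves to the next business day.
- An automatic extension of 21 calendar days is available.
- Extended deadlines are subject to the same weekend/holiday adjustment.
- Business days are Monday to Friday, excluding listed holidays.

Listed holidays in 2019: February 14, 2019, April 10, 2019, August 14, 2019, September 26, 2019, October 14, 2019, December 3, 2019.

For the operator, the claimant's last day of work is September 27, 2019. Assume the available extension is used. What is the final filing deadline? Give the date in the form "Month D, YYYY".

Adding 10 calendar days to September 27, 2019 gives October 7, 2019.
October 7, 2019 (Monday) is already a business day.
The 21-calendar-day extension moves the deadline from October 7, 2019 to October 28, 2019.
October 28, 2019 (Monday) is already a business day.
So the filing is due October 28, 2019.

October 28, 2019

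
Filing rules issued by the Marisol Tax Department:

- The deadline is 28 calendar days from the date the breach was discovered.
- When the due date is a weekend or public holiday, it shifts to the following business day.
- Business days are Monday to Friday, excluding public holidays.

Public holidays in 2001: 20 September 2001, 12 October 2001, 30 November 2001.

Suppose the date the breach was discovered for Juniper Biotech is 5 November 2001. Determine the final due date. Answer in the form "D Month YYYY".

3 December 2001

28 calendar days after 5 November 2001 is 3 December 2001.
3 December 2001 (Monday) is already a business day.
Final deadline: 3 December 2001.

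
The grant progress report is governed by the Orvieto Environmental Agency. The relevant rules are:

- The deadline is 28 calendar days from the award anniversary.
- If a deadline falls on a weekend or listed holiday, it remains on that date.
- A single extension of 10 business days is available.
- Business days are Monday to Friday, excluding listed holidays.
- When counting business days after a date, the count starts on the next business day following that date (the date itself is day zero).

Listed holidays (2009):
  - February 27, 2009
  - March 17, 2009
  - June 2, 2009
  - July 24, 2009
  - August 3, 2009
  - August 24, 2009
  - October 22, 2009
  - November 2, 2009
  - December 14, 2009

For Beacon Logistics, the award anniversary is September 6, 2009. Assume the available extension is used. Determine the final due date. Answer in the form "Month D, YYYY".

Adding 28 calendar days to September 6, 2009 gives October 4, 2009.
No adjustment is made for weekends or holidays, so October 4, 2009 stands.
Applying the 10-business-day extension: 10 business days after October 4, 2009 is October 16, 2009.
No adjustment is made for weekends or holidays, so October 16, 2009 stands.
The final due date is October 16, 2009.

October 16, 2009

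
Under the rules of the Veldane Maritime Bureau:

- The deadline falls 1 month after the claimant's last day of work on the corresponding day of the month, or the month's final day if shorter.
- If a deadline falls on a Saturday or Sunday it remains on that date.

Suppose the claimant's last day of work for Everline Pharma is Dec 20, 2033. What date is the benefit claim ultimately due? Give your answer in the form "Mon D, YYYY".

Jan 20, 2034

1 month from Dec 20, 2033 is Jan 20, 2034.
Jan 20, 2034 is a Friday; no weekend or holiday adjustment applies.
Deadline: Jan 20, 2034.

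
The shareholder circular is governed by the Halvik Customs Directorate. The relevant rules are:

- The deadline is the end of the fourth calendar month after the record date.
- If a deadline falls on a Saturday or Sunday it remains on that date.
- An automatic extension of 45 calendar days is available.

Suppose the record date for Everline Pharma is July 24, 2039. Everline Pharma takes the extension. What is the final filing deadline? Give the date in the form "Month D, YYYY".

January 14, 2040

4 months after July 24, 2039 falls in November 2039; the last day of that month is November 30, 2039.
November 30, 2039 falls on a Wednesday. The rules make no weekend/holiday allowance, so it remains November 30, 2039.
Add the 45 calendar-day extension to November 30, 2039: January 14, 2040.
No adjustment is made for weekends or holidays, so January 14, 2040 stands.
Deadline: January 14, 2040.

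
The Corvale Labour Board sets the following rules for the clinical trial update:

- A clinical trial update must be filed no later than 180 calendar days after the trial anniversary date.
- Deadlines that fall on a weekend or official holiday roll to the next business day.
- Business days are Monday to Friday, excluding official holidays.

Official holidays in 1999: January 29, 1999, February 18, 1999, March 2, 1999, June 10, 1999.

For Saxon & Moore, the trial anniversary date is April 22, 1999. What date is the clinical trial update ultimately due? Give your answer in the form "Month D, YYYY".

October 19, 1999

From April 22, 1999, 180 calendar days later is October 19, 1999.
October 19, 1999 falls on a Tuesday, which is a business day, so no adjustment is needed.
So the filing is due October 19, 1999.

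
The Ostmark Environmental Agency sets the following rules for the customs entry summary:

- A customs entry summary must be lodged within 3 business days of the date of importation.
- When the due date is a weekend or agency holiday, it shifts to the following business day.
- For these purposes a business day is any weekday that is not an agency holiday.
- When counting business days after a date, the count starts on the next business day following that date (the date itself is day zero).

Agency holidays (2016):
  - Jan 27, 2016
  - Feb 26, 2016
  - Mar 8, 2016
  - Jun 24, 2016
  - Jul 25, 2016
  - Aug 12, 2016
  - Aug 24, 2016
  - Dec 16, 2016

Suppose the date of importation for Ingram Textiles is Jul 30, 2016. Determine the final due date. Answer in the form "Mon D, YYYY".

Counting 3 business days after Jul 30, 2016 (skipping weekends and listed holidays) reaches Aug 3, 2016.
Aug 3, 2016 falls on a Wednesday, which is a business day, so no adjustment is needed.
The final due date is Aug 3, 2016.

Aug 3, 2016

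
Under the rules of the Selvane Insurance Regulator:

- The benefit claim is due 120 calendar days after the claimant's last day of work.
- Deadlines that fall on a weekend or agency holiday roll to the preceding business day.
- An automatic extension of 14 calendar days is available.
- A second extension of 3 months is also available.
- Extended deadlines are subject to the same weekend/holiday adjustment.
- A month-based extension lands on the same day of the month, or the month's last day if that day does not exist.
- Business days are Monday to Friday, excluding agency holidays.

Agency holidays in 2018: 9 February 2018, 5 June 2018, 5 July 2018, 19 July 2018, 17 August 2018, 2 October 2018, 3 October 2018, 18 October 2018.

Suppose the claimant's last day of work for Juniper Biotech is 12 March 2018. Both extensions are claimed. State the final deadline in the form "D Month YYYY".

From 12 March 2018, 120 calendar days later is 10 July 2018.
10 July 2018 falls on a Tuesday, which is a business day, so no adjustment is needed.
Add the 14 calendar-day extension to 10 July 2018: 24 July 2018.
24 July 2018 is a Tuesday and not a listed holiday, so it stands.
The 3 months extension carries 24 July 2018 to 24 October 2018.
Since 24 October 2018 is a Wednesday and not a holiday, the date is unchanged.
Final deadline: 24 October 2018.

24 October 2018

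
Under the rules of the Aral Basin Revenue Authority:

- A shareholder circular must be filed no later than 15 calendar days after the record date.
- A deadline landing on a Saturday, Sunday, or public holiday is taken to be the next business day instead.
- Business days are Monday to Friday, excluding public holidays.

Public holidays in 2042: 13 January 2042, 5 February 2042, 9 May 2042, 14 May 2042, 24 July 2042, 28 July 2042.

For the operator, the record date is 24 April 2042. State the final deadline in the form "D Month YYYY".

12 May 2042

Adding 15 calendar days to 24 April 2042 gives 9 May 2042.
Because 9 May 2042 is a listed holiday, the deadline becomes 12 May 2042 (Monday).
The final due date is 12 May 2042.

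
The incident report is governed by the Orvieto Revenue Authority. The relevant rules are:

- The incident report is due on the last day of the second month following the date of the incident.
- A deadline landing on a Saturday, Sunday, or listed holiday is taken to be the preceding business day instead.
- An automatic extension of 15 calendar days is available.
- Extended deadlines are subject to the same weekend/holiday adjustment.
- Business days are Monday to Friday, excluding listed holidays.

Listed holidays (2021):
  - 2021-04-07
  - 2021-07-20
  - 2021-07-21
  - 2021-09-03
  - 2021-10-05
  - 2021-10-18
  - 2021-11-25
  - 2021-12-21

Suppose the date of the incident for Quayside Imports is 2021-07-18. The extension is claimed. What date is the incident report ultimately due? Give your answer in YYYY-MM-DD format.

The second month after 2021-07-18 is September 2021, whose last day is 2021-09-30.
2021-09-30 is a Thursday and not a listed holiday, so it stands.
The 15-calendar-day extension moves the deadline from 2021-09-30 to 2021-10-15.
2021-10-15 (Friday) is already a business day.
Deadline: 2021-10-15.

2021-10-15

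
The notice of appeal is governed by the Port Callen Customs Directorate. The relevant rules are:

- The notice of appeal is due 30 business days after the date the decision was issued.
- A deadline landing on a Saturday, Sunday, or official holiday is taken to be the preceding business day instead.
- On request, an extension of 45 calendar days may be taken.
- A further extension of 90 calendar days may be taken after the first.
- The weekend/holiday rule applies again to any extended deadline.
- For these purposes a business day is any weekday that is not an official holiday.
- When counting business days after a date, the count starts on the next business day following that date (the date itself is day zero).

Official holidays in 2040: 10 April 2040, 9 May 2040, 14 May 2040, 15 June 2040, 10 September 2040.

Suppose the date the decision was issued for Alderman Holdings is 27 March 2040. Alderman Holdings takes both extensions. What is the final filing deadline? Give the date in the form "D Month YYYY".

20 September 2040

Counting 30 business days after 27 March 2040 (skipping weekends and listed holidays) reaches 10 May 2040.
10 May 2040 falls on a Thursday, which is a business day, so no adjustment is needed.
Applying the 45-calendar-day extension: 10 May 2040 + 45 days = 24 June 2040.
24 June 2040 is a Sunday; the preceding business day is 22 June 2040 (Friday).
The 90-calendar-day extension moves the deadline from 22 June 2040 to 20 September 2040.
20 September 2040 is a Thursday and not a listed holiday, so it stands.
Deadline: 20 September 2040.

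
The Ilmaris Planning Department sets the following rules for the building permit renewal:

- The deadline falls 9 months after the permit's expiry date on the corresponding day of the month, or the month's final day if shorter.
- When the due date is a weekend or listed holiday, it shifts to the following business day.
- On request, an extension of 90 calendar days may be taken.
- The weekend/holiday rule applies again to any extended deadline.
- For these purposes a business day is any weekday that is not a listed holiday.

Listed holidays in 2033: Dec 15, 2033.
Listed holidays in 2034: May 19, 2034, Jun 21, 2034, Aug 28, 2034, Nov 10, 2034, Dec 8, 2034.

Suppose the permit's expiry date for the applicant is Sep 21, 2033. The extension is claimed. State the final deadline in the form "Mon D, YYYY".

Sep 20, 2034

Moving 9 months forward from Sep 21, 2033 on the corresponding day gives Jun 21, 2034.
Jun 21, 2034 is a listed holiday; the next business day is Jun 22, 2034 (Thursday).
The 90-calendar-day extension moves the deadline from Jun 22, 2034 to Sep 20, 2034.
Since Sep 20, 2034 is a Wednesday and not a holiday, the date is unchanged.
The final due date is Sep 20, 2034.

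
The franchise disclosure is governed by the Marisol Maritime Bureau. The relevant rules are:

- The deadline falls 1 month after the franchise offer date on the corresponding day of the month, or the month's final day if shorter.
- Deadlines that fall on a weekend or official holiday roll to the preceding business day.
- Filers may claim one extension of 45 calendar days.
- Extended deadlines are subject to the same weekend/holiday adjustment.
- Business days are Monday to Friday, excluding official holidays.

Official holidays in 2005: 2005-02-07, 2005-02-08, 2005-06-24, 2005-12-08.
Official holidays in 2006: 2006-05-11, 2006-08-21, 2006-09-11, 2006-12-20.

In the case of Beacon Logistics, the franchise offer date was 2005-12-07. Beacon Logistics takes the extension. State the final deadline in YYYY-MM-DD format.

1 month after 2005-12-07, on the same day of the month, is 2006-01-07.
2006-01-07 is a Saturday; the preceding business day is 2006-01-06 (Friday).
Applying the 45-calendar-day extension: 2006-01-06 + 45 days = 2006-02-20.
2006-02-20 (Monday) is already a business day.
So the filing is due 2006-02-20.

2006-02-20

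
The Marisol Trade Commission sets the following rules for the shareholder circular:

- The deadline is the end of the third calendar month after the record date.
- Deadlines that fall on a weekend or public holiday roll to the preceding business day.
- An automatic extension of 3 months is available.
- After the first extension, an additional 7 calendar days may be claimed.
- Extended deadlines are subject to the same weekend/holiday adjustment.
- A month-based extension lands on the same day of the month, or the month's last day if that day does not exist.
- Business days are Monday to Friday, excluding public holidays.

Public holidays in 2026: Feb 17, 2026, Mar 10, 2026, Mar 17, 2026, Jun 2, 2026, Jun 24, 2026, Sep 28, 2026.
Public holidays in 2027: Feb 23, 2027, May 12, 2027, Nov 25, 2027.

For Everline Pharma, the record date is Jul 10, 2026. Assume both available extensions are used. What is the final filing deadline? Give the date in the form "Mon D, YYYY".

3 months after Jul 10, 2026 falls in October 2026; the last day of that month is Oct 31, 2026.
Oct 31, 2026 falls on a Saturday. Rolling to the preceding business day gives Oct 30, 2026, a Friday.
Applying the 3 months extension: 3 months after Oct 30, 2026 is Jan 30, 2027.
Jan 30, 2027 is a Saturday, so it moves to the preceding business day, Jan 29, 2027 (Friday).
Add the 7 calendar-day extension to Jan 29, 2027: Feb 5, 2027.
Feb 5, 2027 is a Friday and not a listed holiday, so it stands.
The final due date is Feb 5, 2027.

Feb 5, 2027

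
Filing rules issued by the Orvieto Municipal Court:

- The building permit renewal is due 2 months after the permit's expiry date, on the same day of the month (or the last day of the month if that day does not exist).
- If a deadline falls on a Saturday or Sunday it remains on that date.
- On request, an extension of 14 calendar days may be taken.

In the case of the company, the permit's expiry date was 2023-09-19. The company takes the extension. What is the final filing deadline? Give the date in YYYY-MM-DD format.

2023-12-03

2 months after 2023-09-19, on the same day of the month, is 2023-11-19.
2023-11-19 falls on a Sunday. The rules make no weekend/holiday allowance, so it remains 2023-11-19.
The 14-calendar-day extension moves the deadline from 2023-11-19 to 2023-12-03.
2023-12-03 is a Sunday; no weekend or holiday adjustment applies.
So the filing is due 2023-12-03.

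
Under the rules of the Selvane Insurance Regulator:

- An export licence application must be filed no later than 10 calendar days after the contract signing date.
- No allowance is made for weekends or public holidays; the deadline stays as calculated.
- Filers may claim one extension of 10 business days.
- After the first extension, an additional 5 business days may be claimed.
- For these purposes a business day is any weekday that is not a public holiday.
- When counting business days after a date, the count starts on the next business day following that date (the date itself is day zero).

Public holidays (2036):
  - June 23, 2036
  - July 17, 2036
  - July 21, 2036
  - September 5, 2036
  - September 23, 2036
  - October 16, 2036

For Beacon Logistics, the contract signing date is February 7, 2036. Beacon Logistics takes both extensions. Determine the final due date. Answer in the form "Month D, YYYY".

March 7, 2036

Adding 10 calendar days to February 7, 2036 gives February 17, 2036.
No adjustment is made for weekends or holidays, so February 17, 2036 stands.
The 10-business-day extension runs from February 17, 2036 to February 29, 2036.
February 29, 2036 falls on a Friday. The rules make no weekend/holiday allowance, so it remains February 29, 2036.
Applying the 5-business-day extension: 5 business days after February 29, 2036 is March 7, 2036.
No adjustment is made for weekends or holidays, so March 7, 2036 stands.
So the filing is due March 7, 2036.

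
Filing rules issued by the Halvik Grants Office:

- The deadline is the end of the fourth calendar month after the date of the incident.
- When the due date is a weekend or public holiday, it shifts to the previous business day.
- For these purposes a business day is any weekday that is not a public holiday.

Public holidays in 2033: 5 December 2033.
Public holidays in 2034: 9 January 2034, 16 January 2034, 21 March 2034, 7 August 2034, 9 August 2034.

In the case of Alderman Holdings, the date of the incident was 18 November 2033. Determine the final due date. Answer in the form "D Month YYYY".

The fourth month after 18 November 2033 is March 2034, whose last day is 31 March 2034.
31 March 2034 falls on a Friday, which is a business day, so no adjustment is needed.
Deadline: 31 March 2034.

31 March 2034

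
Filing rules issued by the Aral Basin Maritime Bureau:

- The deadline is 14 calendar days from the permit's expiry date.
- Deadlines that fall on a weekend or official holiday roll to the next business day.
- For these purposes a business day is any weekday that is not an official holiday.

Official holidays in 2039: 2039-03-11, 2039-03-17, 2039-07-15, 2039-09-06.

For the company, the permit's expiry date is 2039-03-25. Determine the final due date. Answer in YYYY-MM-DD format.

From 2039-03-25, 14 calendar days later is 2039-04-08.
2039-04-08 is a Friday and not a listed holiday, so it stands.
The final due date is 2039-04-08.

2039-04-08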